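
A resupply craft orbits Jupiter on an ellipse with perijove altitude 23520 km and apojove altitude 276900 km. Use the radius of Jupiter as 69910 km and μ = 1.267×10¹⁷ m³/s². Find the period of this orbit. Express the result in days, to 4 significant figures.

T ≈ 0.6672 days

r_p = 69910 + 23520 = 93430 km = 9.3430×10⁷ m.
r_a = 69910 + 276900 = 346810 km = 3.4681×10⁸ m.
Semi-major axis a = (r_p + r_a)/2 = (93430 + 3.4681×10⁵)/2 = 2.2012×10⁵ km = 2.201×10⁸ m.
By Kepler's third law T = 2π√(a³/μ) = 2π × 9.175×10³ = 5.765×10⁴ s.
= 0.6672 days.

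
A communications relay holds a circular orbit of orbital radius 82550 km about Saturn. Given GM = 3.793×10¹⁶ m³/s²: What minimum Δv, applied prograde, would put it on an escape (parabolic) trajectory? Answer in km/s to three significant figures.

r = 82550 km = 8.255×10⁷ m.
Circular speed v_c = √(μ/r) = 21440 m/s.
Escape speed v_esc = √(2μ/r) = √2 × v_c = 30310 m/s.
Δv = v_esc − v_c = 8879 m/s = 8.879 km/s.

Δv ≈ 8.88 km/s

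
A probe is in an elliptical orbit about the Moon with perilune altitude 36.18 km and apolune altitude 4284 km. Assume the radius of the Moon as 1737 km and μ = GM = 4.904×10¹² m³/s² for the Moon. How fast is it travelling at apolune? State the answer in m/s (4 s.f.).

v ≈ 608.8 m/s

r_p = 1737 + 36.18 = 1773.2 km = 1.7732×10⁶ m.
r_a = 1737 + 4284 = 6021.0 km = 6.0210×10⁶ m.
Semi-major axis a = (r_p + r_a)/2 = 3897.1 km = 3.897×10⁶ m.
Vis-viva: v² = μ(2/r − 1/a) = 4.904×10¹² × (3.322×10⁻⁷ − 2.566×10⁻⁷) = 3.706×10⁵ m²/s².
v = 608.8 m/s.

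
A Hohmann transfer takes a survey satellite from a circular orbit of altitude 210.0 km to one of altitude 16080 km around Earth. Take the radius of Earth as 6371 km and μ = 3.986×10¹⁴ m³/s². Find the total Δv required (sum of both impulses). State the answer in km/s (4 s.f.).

r₁ = 6371 + 210.0 = 6581.0 km = 6.5810×10⁶ m.
r₂ = 6371 + 16080 = 22451 km = 2.2451×10⁷ m.
Transfer ellipse a_t = (r₁ + r₂)/2 = 1.452×10⁷ m.
At r₁: circular v_c1 = √(μ/r₁) = 7783 m/s; transfer-perigee v_p = √[μ(2/r₁ − 1/a_t)] = 9679 m/s.
Δv₁ = v_p − v_c1 = 1896 m/s.
At r₂: circular v_c2 = √(μ/r₂) = 4214 m/s; transfer-apogee v_a = √[μ(2/r₂ − 1/a_t)] = 2837 m/s.
Δv₂ = v_c2 − v_a = 1376 m/s.
Total Δv = Δv₁ + Δv₂ = 3273 m/s = 3.273 km/s.

Δv_total ≈ 3.273 km/s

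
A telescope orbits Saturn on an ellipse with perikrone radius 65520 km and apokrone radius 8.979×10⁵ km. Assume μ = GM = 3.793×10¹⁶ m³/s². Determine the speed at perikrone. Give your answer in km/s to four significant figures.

v ≈ 32.85 km/s

Semi-major axis a = (r_p + r_a)/2 = 4.8171×10⁵ km = 4.817×10⁸ m.
Vis-viva: v² = μ(2/r − 1/a) = 3.793×10¹⁶ × (3.053×10⁻⁸ − 2.076×10⁻⁹) = 1.079×10⁹ m²/s².
v = 32850 m/s = 32.85 km/s.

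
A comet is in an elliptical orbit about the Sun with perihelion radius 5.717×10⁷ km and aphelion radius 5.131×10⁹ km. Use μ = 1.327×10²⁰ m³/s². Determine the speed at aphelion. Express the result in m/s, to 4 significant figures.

v ≈ 755.0 m/s

Semi-major axis a = (r_p + r_a)/2 = 2.5941×10⁹ km = 2.594×10¹² m.
Vis-viva: v² = μ(2/r − 1/a) = 1.327×10²⁰ × (3.898×10⁻¹³ − 3.855×10⁻¹³) = 5.700×10⁵ m²/s².
v = 755.0 m/s.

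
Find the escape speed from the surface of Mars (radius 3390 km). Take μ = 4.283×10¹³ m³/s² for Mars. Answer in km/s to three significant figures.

r = R = 3.390×10⁶ m.
Escape speed v_esc = √(2μ/r) = √(2 × 4.283×10¹³ / 3.390×10⁶) = √(2.527×10⁷) = 5027 m/s.
= 5.027 km/s.

v_esc ≈ 5.03 km/s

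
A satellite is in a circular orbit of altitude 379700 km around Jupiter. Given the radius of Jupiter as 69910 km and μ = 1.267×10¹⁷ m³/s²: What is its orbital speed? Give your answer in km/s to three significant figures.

v ≈ 16.8 km/s

r = 69910 + 379700 = 449610 km = 4.4961×10⁸ m.
For a circular orbit v = √(μ/r) = √(1.267×10¹⁷ / 4.496×10⁸) = √(2.818×10⁸) = 16790 m/s.
That is 16.79 km/s.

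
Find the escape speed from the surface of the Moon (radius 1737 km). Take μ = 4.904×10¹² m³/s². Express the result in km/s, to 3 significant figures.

v_esc ≈ 2.38 km/s

r = R = 1.737×10⁶ m.
Escape speed v_esc = √(2μ/r) = √(2 × 4.904×10¹² / 1.737×10⁶) = √(5.647×10⁶) = 2376 m/s.
= 2.376 km/s.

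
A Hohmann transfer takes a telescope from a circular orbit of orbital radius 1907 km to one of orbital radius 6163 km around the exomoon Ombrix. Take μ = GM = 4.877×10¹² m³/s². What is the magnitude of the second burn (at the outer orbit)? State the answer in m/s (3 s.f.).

r₁ = 1907 km = 1.907×10⁶ m.
r₂ = 6163 km = 6.163×10⁶ m.
Transfer ellipse a_t = (r₁ + r₂)/2 = 4.035×10⁶ m.
At r₁: circular v_c1 = √(μ/r₁) = 1599 m/s; transfer-periapsis v_p = √[μ(2/r₁ − 1/a_t)] = 1976 m/s.
At r₂: circular v_c2 = √(μ/r₂) = 889.6 m/s; transfer-apoapsis v_a = √[μ(2/r₂ − 1/a_t)] = 611.6 m/s.
Δv₂ = v_c2 − v_a = 278.0 m/s.

Δv ≈ 278 m/s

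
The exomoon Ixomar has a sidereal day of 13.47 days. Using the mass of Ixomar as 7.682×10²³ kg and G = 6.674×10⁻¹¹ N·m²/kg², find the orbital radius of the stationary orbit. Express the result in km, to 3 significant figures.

μ = GM = 6.674×10⁻¹¹ × 7.682×10²³ = 5.127×10¹³ m³/s².
T = 13.47 days = 1.164×10⁶ s.
A synchronous orbit has period T, so by Kepler's third law a = (μT²/4π²)^(1/3).
μT²/4π² = 5.127×10¹³ × (1.164×10⁶)² / 39.48 = 1.759×10²⁴ m³.
a = 1.207×10⁸ m = 1.2071×10⁵ km.

r_sync ≈ 1.21×10⁵ km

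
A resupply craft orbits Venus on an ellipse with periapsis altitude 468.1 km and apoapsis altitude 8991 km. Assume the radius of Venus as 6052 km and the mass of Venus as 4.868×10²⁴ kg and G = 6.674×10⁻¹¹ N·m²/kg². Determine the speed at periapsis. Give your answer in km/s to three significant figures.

v ≈ 8.34 km/s

μ = GM = 6.674×10⁻¹¹ × 4.868×10²⁴ = 3.249×10¹⁴ m³/s².
r_p = 6052 + 468.1 = 6520.1 km = 6.5201×10⁶ m.
r_a = 6052 + 8991 = 15043 km = 1.5043×10⁷ m.
Semi-major axis a = (r_p + r_a)/2 = 10782 km = 1.078×10⁷ m.
Vis-viva: v² = μ(2/r − 1/a) = 3.249×10¹⁴ × (3.067×10⁻⁷ − 9.275×10⁻⁸) = 6.952×10⁷ m²/s².
v = 8338 m/s = 8.338 km/s.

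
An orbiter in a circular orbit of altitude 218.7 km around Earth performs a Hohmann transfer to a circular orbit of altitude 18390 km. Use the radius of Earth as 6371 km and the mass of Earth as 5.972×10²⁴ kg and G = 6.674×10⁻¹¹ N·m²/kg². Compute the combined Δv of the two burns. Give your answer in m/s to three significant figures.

Δv_total ≈ 3410 m/s

μ = GM = 6.674×10⁻¹¹ × 5.972×10²⁴ = 3.986×10¹⁴ m³/s².
r₁ = 6371 + 218.7 = 6589.7 km = 6.5897×10⁶ m.
r₂ = 6371 + 18390 = 24761 km = 2.4761×10⁷ m.
Transfer ellipse a_t = (r₁ + r₂)/2 = 1.568×10⁷ m.
At r₁: circular v_c1 = √(μ/r₁) = 7777 m/s; transfer-perigee v_p = √[μ(2/r₁ − 1/a_t)] = 9775 m/s.
Δv₁ = v_p − v_c1 = 1997 m/s.
At r₂: circular v_c2 = √(μ/r₂) = 4012 m/s; transfer-apogee v_a = √[μ(2/r₂ − 1/a_t)] = 2601 m/s.
Δv₂ = v_c2 − v_a = 1411 m/s.
Total Δv = Δv₁ + Δv₂ = 3408 m/s.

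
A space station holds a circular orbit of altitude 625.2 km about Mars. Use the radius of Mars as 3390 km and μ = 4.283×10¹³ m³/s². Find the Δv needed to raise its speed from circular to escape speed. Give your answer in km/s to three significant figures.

r = 3390 + 625.2 = 4015.2 km = 4.0152×10⁶ m.
Circular speed v_c = √(μ/r) = 3266 m/s.
Escape speed v_esc = √(2μ/r) = √2 × v_c = 4619 m/s.
Δv = v_esc − v_c = 1353 m/s = 1.353 km/s.

Δv ≈ 1.35 km/s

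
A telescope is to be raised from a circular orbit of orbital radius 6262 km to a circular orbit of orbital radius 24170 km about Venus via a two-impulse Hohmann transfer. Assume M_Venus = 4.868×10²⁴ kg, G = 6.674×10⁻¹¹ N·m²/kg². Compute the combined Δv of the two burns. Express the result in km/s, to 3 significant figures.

μ = GM = 6.674×10⁻¹¹ × 4.868×10²⁴ = 3.249×10¹⁴ m³/s².
r₁ = 6262 km = 6.262×10⁶ m.
r₂ = 24170 km = 2.417×10⁷ m.
Transfer ellipse a_t = (r₁ + r₂)/2 = 1.522×10⁷ m.
At r₁: circular v_c1 = √(μ/r₁) = 7203 m/s; transfer-periapsis v_p = √[μ(2/r₁ − 1/a_t)] = 9078 m/s.
Δv₁ = v_p − v_c1 = 1875 m/s.
At r₂: circular v_c2 = √(μ/r₂) = 3666 m/s; transfer-apoapsis v_a = √[μ(2/r₂ − 1/a_t)] = 2352 m/s.
Δv₂ = v_c2 − v_a = 1314 m/s.
Total Δv = Δv₁ + Δv₂ = 3190 m/s = 3.190 km/s.

Δv_total ≈ 3.19 km/s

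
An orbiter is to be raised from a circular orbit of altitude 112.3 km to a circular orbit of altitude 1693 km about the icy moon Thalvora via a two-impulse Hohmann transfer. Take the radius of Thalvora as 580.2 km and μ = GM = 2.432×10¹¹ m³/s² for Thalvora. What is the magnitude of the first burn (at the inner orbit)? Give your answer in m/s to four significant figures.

Δv ≈ 141.1 m/s

r₁ = 580.2 + 112.3 = 692.50 km = 6.9250×10⁵ m.
r₂ = 580.2 + 1693 = 2273.2 km = 2.2732×10⁶ m.
Transfer ellipse a_t = (r₁ + r₂)/2 = 1.483×10⁶ m.
At r₁: circular v_c1 = √(μ/r₁) = 592.6 m/s; transfer-periapsis v_p = √[μ(2/r₁ − 1/a_t)] = 733.7 m/s.
Δv₁ = v_p − v_c1 = 141.1 m/s.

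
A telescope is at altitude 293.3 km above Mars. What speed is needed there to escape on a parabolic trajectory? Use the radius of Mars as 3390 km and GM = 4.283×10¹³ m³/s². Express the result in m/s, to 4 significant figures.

r = 3390 + 293.3 = 3683.3 km = 3.6833×10⁶ m.
Escape speed v_esc = √(2μ/r) = √(2 × 4.283×10¹³ / 3.683×10⁶) = √(2.326×10⁷) = 4822 m/s.

v_esc ≈ 4822 m/s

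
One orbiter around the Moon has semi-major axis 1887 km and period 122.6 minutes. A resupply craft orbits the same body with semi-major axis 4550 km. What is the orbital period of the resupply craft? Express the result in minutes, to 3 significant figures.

T₂ ≈ 459 minutes

Kepler's third law: T² ∝ a³, so T₂ = T₁ (a₂/a₁)^(3/2).
a₂/a₁ = 2.411, (a₂/a₁)^(3/2) = 3.744.
T₂ = 122.6 × 3.744 = 459.0 minutes.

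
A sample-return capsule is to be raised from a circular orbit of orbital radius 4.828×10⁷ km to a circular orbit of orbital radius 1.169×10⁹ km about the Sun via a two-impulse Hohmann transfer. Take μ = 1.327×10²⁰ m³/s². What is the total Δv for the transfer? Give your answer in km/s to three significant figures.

r₁ = 4.828×10⁷ km = 4.828×10¹⁰ m.
r₂ = 1.169×10⁹ km = 1.169×10¹² m.
Transfer ellipse a_t = (r₁ + r₂)/2 = 6.086×10¹¹ m.
At r₁: circular v_c1 = √(μ/r₁) = 52430 m/s; transfer-perihelion v_p = √[μ(2/r₁ − 1/a_t)] = 72660 m/s.
Δv₁ = v_p − v_c1 = 20230 m/s.
At r₂: circular v_c2 = √(μ/r₂) = 10650 m/s; transfer-aphelion v_a = √[μ(2/r₂ − 1/a_t)] = 3001 m/s.
Δv₂ = v_c2 − v_a = 7654 m/s.
Total Δv = Δv₁ + Δv₂ = 27880 m/s = 27.88 km/s.

Δv_total ≈ 27.9 km/s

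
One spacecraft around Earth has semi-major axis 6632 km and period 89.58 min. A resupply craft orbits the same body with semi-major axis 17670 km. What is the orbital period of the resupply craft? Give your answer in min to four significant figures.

Kepler's third law: T² ∝ a³, so T₂ = T₁ (a₂/a₁)^(3/2).
a₂/a₁ = 2.664, (a₂/a₁)^(3/2) = 4.349.
T₂ = 89.58 × 4.349 = 389.6 min.

T₂ ≈ 389.6 min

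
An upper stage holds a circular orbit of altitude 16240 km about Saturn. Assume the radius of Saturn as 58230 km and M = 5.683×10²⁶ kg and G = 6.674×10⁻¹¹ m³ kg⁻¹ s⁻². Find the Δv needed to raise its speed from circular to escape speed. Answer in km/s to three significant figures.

Δv ≈ 9.35 km/s

μ = GM = 6.674×10⁻¹¹ × 5.683×10²⁶ = 3.793×10¹⁶ m³/s².
r = 58230 + 16240 = 74470 km = 7.4470×10⁷ m.
Circular speed v_c = √(μ/r) = 22570 m/s.
Escape speed v_esc = √(2μ/r) = √2 × v_c = 31920 m/s.
Δv = v_esc − v_c = 9348 m/s = 9.348 km/s.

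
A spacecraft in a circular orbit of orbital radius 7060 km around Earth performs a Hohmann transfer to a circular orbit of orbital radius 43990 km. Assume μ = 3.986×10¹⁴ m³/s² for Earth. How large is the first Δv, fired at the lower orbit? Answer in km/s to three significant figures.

Δv ≈ 2.35 km/s

r₁ = 7060 km = 7.060×10⁶ m.
r₂ = 43990 km = 4.399×10⁷ m.
Transfer ellipse a_t = (r₁ + r₂)/2 = 2.552×10⁷ m.
At r₁: circular v_c1 = √(μ/r₁) = 7514 m/s; transfer-perigee v_p = √[μ(2/r₁ − 1/a_t)] = 9864 m/s.
Δv₁ = v_p − v_c1 = 2350 m/s.
= 2.350 km/s.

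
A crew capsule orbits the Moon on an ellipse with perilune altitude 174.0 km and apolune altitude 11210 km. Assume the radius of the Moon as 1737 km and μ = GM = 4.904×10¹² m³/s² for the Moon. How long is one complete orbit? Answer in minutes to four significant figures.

r_p = 1737 + 174.0 = 1911.0 km = 1.9110×10⁶ m.
r_a = 1737 + 11210 = 12947 km = 1.2947×10⁷ m.
Semi-major axis a = (r_p + r_a)/2 = (1911.0 + 12947)/2 = 7429.0 km = 7.429×10⁶ m.
By Kepler's third law T = 2π√(a³/μ) = 2π × 9.144×10³ = 5.745×10⁴ s.
= 957.5 minutes.

T ≈ 957.5 minutes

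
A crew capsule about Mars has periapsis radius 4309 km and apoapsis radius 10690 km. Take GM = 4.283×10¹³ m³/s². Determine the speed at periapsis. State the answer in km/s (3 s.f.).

v ≈ 3.76 km/s

Semi-major axis a = (r_p + r_a)/2 = 7499.5 km = 7.500×10⁶ m.
Vis-viva: v² = μ(2/r − 1/a) = 4.283×10¹³ × (4.641×10⁻⁷ − 1.333×10⁻⁷) = 1.417×10⁷ m²/s².
v = 3764 m/s = 3.764 km/s.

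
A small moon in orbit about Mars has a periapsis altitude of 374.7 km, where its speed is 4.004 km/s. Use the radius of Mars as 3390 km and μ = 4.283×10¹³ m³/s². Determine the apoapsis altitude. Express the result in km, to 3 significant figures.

apoapsis altitude ≈ 5590 km

r_p = 3390 + 374.7 = 3764.7 km = 3.765×10⁶ m.
Specific energy ε = v²/2 − μ/r = -3.361×10⁶ J/kg, so a = −μ/(2ε) = 6.372×10⁶ m.
The apsides satisfy r_p + r_a = 2a, so the apoapsis radius is 2a − r_p = 8.980×10⁶ m = 8979.6 km.
Apoapsis altitude = 8979.6 − 3390 = 5589.6 km.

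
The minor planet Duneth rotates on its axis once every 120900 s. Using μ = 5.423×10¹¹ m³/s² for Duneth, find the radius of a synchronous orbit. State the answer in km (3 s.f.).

A synchronous orbit has period T, so by Kepler's third law a = (μT²/4π²)^(1/3).
μT²/4π² = 5.423×10¹¹ × (1.209×10⁵)² / 39.48 = 2.008×10²⁰ m³.
a = 5.856×10⁶ m = 5855.7 km.

r_sync ≈ 5860 km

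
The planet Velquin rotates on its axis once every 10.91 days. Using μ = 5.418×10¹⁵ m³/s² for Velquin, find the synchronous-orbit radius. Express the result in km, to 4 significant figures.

r_sync ≈ 4.959×10⁵ km

T = 10.91 days = 9.426×10⁵ s.
A synchronous orbit has period T, so by Kepler's third law a = (μT²/4π²)^(1/3).
μT²/4π² = 5.418×10¹⁵ × (9.426×10⁵)² / 39.48 = 1.219×10²⁶ m³.
a = 4.959×10⁸ m = 4.9589×10⁵ km.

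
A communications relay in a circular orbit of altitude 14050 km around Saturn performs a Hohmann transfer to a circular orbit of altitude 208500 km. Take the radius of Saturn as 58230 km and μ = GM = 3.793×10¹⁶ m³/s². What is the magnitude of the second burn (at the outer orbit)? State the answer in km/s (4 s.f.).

Δv ≈ 4.138 km/s

r₁ = 58230 + 14050 = 72280 km = 7.2280×10⁷ m.
r₂ = 58230 + 208500 = 266730 km = 2.6673×10⁸ m.
Transfer ellipse a_t = (r₁ + r₂)/2 = 1.695×10⁸ m.
At r₁: circular v_c1 = √(μ/r₁) = 22910 m/s; transfer-perikrone v_p = √[μ(2/r₁ − 1/a_t)] = 28740 m/s.
At r₂: circular v_c2 = √(μ/r₂) = 11920 m/s; transfer-apokrone v_a = √[μ(2/r₂ − 1/a_t)] = 7787 m/s.
Δv₂ = v_c2 − v_a = 4138 m/s.
= 4.138 km/s.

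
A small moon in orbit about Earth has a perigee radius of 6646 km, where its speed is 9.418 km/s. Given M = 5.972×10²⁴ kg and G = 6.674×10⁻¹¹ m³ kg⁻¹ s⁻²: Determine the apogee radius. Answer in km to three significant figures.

μ = GM = 6.674×10⁻¹¹ × 5.972×10²⁴ = 3.986×10¹⁴ m³/s².
r_p = 6.646×10⁶ m.
Specific energy ε = v²/2 − μ/r = -1.562×10⁷ J/kg, so a = −μ/(2ε) = 1.276×10⁷ m.
The apsides satisfy r_p + r_a = 2a, so the apogee radius is 2a − r_p = 1.887×10⁷ m = 18867 km.

apogee radius ≈ 18900 km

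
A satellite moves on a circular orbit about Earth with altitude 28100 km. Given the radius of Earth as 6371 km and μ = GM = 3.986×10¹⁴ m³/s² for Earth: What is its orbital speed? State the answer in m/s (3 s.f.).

v ≈ 3400 m/s

r = 6371 + 28100 = 34471 km = 3.4471×10⁷ m.
For a circular orbit v = √(μ/r) = √(3.986×10¹⁴ / 3.447×10⁷) = √(1.156×10⁷) = 3400 m/s.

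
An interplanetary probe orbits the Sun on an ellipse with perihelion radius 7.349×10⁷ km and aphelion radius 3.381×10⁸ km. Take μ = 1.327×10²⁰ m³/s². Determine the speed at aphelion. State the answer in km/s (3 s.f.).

Semi-major axis a = (r_p + r_a)/2 = 2.0580×10⁸ km = 2.058×10¹¹ m.
Vis-viva: v² = μ(2/r − 1/a) = 1.327×10²⁰ × (5.915×10⁻¹² − 4.859×10⁻¹²) = 1.402×10⁸ m²/s².
v = 11840 m/s = 11.84 km/s.

v ≈ 11.8 km/s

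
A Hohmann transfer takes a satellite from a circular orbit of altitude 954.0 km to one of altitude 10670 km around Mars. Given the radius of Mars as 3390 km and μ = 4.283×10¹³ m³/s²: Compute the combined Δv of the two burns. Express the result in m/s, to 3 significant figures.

r₁ = 3390 + 954.0 = 4344.0 km = 4.3440×10⁶ m.
r₂ = 3390 + 10670 = 14060 km = 1.4060×10⁷ m.
Transfer ellipse a_t = (r₁ + r₂)/2 = 9.202×10⁶ m.
At r₁: circular v_c1 = √(μ/r₁) = 3140 m/s; transfer-periapsis v_p = √[μ(2/r₁ − 1/a_t)] = 3881 m/s.
Δv₁ = v_p − v_c1 = 741.3 m/s.
At r₂: circular v_c2 = √(μ/r₂) = 1745 m/s; transfer-apoapsis v_a = √[μ(2/r₂ − 1/a_t)] = 1199 m/s.
Δv₂ = v_c2 − v_a = 546.2 m/s.
Total Δv = Δv₁ + Δv₂ = 1287 m/s.

Δv_total ≈ 1290 m/s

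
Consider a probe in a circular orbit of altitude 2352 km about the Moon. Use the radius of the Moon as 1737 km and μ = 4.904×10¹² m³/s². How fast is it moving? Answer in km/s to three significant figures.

v ≈ 1.10 km/s

r = 1737 + 2352 = 4089.0 km = 4.0890×10⁶ m.
For a circular orbit v = √(μ/r) = √(4.904×10¹² / 4.089×10⁶) = √(1.199×10⁶) = 1095 m/s.
That is 1.095 km/s.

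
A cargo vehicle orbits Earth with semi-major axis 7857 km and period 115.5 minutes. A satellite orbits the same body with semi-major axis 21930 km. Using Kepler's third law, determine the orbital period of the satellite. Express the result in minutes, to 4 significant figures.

Kepler's third law: T² ∝ a³, so T₂ = T₁ (a₂/a₁)^(3/2).
a₂/a₁ = 2.791, (a₂/a₁)^(3/2) = 4.663.
T₂ = 115.5 × 4.663 = 538.6 minutes.

T₂ ≈ 538.6 minutes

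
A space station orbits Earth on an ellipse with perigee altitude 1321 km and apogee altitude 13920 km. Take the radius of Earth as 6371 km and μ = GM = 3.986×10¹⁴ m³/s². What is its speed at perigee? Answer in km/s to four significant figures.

r_p = 6371 + 1321 = 7692.0 km = 7.6920×10⁶ m.
r_a = 6371 + 13920 = 20291 km = 2.0291×10⁷ m.
Semi-major axis a = (r_p + r_a)/2 = 13992 km = 1.399×10⁷ m.
Vis-viva: v² = μ(2/r − 1/a) = 3.986×10¹⁴ × (2.600×10⁻⁷ − 7.147×10⁻⁸) = 7.515×10⁷ m²/s².
v = 8669 m/s = 8.669 km/s.

v ≈ 8.669 km/s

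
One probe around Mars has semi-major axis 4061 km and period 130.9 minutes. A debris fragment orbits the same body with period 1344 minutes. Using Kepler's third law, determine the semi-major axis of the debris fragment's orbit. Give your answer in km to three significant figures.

a₂ ≈ 19200 km

Kepler's third law: a³ ∝ T², so a₂ = a₁ (T₂/T₁)^(2/3).
T₂/T₁ = 10.27, (T₂/T₁)^(2/3) = 4.724.
a₂ = 4061 × 4.724 = 19180 km.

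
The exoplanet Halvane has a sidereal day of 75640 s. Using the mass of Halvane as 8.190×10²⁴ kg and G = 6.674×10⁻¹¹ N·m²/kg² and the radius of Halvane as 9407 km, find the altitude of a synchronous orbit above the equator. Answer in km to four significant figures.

h_sync ≈ 33540 km

μ = GM = 6.674×10⁻¹¹ × 8.190×10²⁴ = 5.466×10¹⁴ m³/s².
A synchronous orbit has period T, so by Kepler's third law a = (μT²/4π²)^(1/3).
μT²/4π² = 5.466×10¹⁴ × (7.564×10⁴)² / 39.48 = 7.922×10²² m³.
a = 4.295×10⁷ m = 42947 km.
Altitude h = a − R = 42947 − 9407 = 33540 km.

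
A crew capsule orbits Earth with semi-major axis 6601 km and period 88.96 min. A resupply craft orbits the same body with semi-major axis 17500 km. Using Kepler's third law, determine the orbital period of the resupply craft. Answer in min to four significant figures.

T₂ ≈ 384.0 min

Kepler's third law: T² ∝ a³, so T₂ = T₁ (a₂/a₁)^(3/2).
a₂/a₁ = 2.651, (a₂/a₁)^(3/2) = 4.317.
T₂ = 88.96 × 4.317 = 384.0 min.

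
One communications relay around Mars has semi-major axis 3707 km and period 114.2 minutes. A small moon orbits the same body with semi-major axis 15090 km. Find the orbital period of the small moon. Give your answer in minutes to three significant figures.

T₂ ≈ 938 minutes

Kepler's third law: T² ∝ a³, so T₂ = T₁ (a₂/a₁)^(3/2).
a₂/a₁ = 4.071, (a₂/a₁)^(3/2) = 8.213.
T₂ = 114.2 × 8.213 = 937.9 minutes.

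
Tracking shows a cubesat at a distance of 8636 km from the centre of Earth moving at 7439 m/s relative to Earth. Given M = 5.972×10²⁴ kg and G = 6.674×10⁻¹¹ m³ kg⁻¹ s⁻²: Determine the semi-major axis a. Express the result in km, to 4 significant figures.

μ = GM = 6.674×10⁻¹¹ × 5.972×10²⁴ = 3.986×10¹⁴ m³/s².
r = 8.636×10⁶ m.
Vis-viva rearranged: 1/a = 2/r − v²/μ = 2.316×10⁻⁷ − 1.388×10⁻⁷ = 9.275×10⁻⁸ m⁻¹.
a = 1.078×10⁷ m = 10782 km.

a ≈ 10780 km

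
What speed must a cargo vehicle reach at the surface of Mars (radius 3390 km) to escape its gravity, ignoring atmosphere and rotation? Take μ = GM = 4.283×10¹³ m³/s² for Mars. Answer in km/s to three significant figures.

r = R = 3.390×10⁶ m.
Escape speed v_esc = √(2μ/r) = √(2 × 4.283×10¹³ / 3.390×10⁶) = √(2.527×10⁷) = 5027 m/s.
= 5.027 km/s.

v_esc ≈ 5.03 km/s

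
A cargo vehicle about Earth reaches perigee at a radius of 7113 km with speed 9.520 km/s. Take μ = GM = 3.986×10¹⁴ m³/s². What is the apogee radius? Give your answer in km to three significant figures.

r_p = 7.113×10⁶ m.
Specific energy ε = v²/2 − μ/r = -1.072×10⁷ J/kg, so a = −μ/(2ε) = 1.859×10⁷ m.
The apsides satisfy r_p + r_a = 2a, so the apogee radius is 2a − r_p = 3.006×10⁷ m = 30059 km.

apogee radius ≈ 30100 km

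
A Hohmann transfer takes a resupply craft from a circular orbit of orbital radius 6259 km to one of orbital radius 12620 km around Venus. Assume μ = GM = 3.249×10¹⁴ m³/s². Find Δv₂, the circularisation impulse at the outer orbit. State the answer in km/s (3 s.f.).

Δv ≈ 0.942 km/s

r₁ = 6259 km = 6.259×10⁶ m.
r₂ = 12620 km = 1.262×10⁷ m.
Transfer ellipse a_t = (r₁ + r₂)/2 = 9.440×10⁶ m.
At r₁: circular v_c1 = √(μ/r₁) = 7205 m/s; transfer-periapsis v_p = √[μ(2/r₁ − 1/a_t)] = 8331 m/s.
At r₂: circular v_c2 = √(μ/r₂) = 5074 m/s; transfer-apoapsis v_a = √[μ(2/r₂ − 1/a_t)] = 4132 m/s.
Δv₂ = v_c2 − v_a = 942.3 m/s.
= 0.9423 km/s.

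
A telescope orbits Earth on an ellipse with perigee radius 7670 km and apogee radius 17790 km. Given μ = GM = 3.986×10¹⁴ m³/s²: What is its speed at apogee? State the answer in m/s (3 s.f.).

v ≈ 3670 m/s

Semi-major axis a = (r_p + r_a)/2 = 12730 km = 1.273×10⁷ m.
Vis-viva: v² = μ(2/r − 1/a) = 3.986×10¹⁴ × (1.124×10⁻⁷ − 7.855×10⁻⁸) = 1.350×10⁷ m²/s².
v = 3674 m/s.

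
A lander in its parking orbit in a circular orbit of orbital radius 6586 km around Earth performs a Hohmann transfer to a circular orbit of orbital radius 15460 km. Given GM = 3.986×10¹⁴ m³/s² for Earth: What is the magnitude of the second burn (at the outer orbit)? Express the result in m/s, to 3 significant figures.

Δv ≈ 1150 m/s

r₁ = 6586 km = 6.586×10⁶ m.
r₂ = 15460 km = 1.546×10⁷ m.
Transfer ellipse a_t = (r₁ + r₂)/2 = 1.102×10⁷ m.
At r₁: circular v_c1 = √(μ/r₁) = 7780 m/s; transfer-perigee v_p = √[μ(2/r₁ − 1/a_t)] = 9213 m/s.
At r₂: circular v_c2 = √(μ/r₂) = 5078 m/s; transfer-apogee v_a = √[μ(2/r₂ − 1/a_t)] = 3925 m/s.
Δv₂ = v_c2 − v_a = 1153 m/s.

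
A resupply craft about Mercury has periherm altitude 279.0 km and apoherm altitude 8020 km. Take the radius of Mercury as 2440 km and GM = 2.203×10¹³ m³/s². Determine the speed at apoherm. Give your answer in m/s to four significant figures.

v ≈ 932.2 m/s

r_p = 2440 + 279.0 = 2719.0 km = 2.7190×10⁶ m.
r_a = 2440 + 8020 = 10460 km = 1.0460×10⁷ m.
Semi-major axis a = (r_p + r_a)/2 = 6589.5 km = 6.590×10⁶ m.
Vis-viva: v² = μ(2/r − 1/a) = 2.203×10¹³ × (1.912×10⁻⁷ − 1.518×10⁻⁷) = 8.690×10⁵ m²/s².
v = 932.2 m/s.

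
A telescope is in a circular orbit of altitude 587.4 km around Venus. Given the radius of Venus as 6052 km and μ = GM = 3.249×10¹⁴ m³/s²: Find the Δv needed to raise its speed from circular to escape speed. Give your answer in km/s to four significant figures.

Δv ≈ 2.898 km/s

r = 6052 + 587.4 = 6639.4 km = 6.6394×10⁶ m.
Circular speed v_c = √(μ/r) = 6995 m/s.
Escape speed v_esc = √(2μ/r) = √2 × v_c = 9893 m/s.
Δv = v_esc − v_c = 2898 m/s = 2.898 km/s.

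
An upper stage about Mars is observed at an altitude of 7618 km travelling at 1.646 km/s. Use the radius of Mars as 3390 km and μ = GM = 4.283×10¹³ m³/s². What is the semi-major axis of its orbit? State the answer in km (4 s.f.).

a ≈ 8444 km

r = 3390 + 7618 = 11008 km = 1.101×10⁷ m.
Specific orbital energy ε = v²/2 − μ/r = (1646)²/2 − 4.283×10¹³/1.101×10⁷ = -2.536×10⁶ J/kg.
Since ε = −μ/(2a), a = −μ/(2ε) = 8.444×10⁶ m = 8443.9 km.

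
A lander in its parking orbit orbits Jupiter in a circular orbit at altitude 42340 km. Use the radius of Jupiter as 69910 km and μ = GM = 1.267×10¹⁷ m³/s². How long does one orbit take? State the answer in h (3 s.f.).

r = 69910 + 42340 = 112250 km = 1.1225×10⁸ m.
Kepler's third law: T = 2π√(r³/μ) = 2π√((1.122×10⁸)³ / 1.267×10¹⁷).
r³/μ = 1.116×10⁷ s², so T = 2π × 3.341×10³ = 2.099×10⁴ s.
Converting: 2.099×10⁴ s ÷ 3600 = 5.831 h.

T ≈ 5.83 h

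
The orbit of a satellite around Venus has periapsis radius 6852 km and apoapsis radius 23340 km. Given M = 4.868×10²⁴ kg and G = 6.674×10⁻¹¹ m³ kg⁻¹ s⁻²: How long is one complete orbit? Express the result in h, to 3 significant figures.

μ = GM = 6.674×10⁻¹¹ × 4.868×10²⁴ = 3.249×10¹⁴ m³/s².
Semi-major axis a = (r_p + r_a)/2 = (6852.0 + 23340)/2 = 15096 km = 1.510×10⁷ m.
By Kepler's third law T = 2π√(a³/μ) = 2π × 3.254×10³ = 2.045×10⁴ s.
= 5.679 h.

T ≈ 5.68 h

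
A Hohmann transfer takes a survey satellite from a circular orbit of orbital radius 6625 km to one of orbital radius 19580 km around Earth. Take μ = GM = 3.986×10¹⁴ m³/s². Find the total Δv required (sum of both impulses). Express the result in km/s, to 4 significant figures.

Δv_total ≈ 3.029 km/s

r₁ = 6625 km = 6.625×10⁶ m.
r₂ = 19580 km = 1.958×10⁷ m.
Transfer ellipse a_t = (r₁ + r₂)/2 = 1.310×10⁷ m.
At r₁: circular v_c1 = √(μ/r₁) = 7757 m/s; transfer-perigee v_p = √[μ(2/r₁ − 1/a_t)] = 9482 m/s.
Δv₁ = v_p − v_c1 = 1725 m/s.
At r₂: circular v_c2 = √(μ/r₂) = 4512 m/s; transfer-apogee v_a = √[μ(2/r₂ − 1/a_t)] = 3208 m/s.
Δv₂ = v_c2 − v_a = 1304 m/s.
Total Δv = Δv₁ + Δv₂ = 3029 m/s = 3.029 km/s.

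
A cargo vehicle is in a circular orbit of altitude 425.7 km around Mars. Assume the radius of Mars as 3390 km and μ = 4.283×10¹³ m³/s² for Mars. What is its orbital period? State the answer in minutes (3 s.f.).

r = 3390 + 425.7 = 3815.7 km = 3.8157×10⁶ m.
Kepler's third law: T = 2π√(r³/μ) = 2π√((3.816×10⁶)³ / 4.283×10¹³).
r³/μ = 1.297×10⁶ s², so T = 2π × 1.139×10³ = 7.156×10³ s.
Converting: 7.156×10³ s ÷ 60.00 = 119.3 minutes.

T ≈ 119 minutes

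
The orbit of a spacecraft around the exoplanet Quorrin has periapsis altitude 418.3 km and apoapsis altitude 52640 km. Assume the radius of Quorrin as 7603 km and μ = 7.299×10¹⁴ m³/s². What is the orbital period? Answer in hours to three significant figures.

r_p = 7603 + 418.3 = 8021.3 km = 8.0213×10⁶ m.
r_a = 7603 + 52640 = 60243 km = 6.0243×10⁷ m.
Semi-major axis a = (r_p + r_a)/2 = (8021.3 + 60243)/2 = 34132 km = 3.413×10⁷ m.
By Kepler's third law T = 2π√(a³/μ) = 2π × 7.381×10³ = 4.638×10⁴ s.
= 12.88 hours.

T ≈ 12.9 hours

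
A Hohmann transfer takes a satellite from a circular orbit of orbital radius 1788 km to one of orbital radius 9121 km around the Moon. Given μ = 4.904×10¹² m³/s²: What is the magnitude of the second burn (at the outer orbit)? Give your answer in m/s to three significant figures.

Δv ≈ 313 m/s

r₁ = 1788 km = 1.788×10⁶ m.
r₂ = 9121 km = 9.121×10⁶ m.
Transfer ellipse a_t = (r₁ + r₂)/2 = 5.454×10⁶ m.
At r₁: circular v_c1 = √(μ/r₁) = 1656 m/s; transfer-perilune v_p = √[μ(2/r₁ − 1/a_t)] = 2142 m/s.
At r₂: circular v_c2 = √(μ/r₂) = 733.3 m/s; transfer-apolune v_a = √[μ(2/r₂ − 1/a_t)] = 419.8 m/s.
Δv₂ = v_c2 − v_a = 313.4 m/s.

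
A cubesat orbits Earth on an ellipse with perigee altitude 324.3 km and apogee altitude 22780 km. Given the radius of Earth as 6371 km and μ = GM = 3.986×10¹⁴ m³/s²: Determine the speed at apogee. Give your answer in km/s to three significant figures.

r_p = 6371 + 324.3 = 6695.3 km = 6.6953×10⁶ m.
r_a = 6371 + 22780 = 29151 km = 2.9151×10⁷ m.
Semi-major axis a = (r_p + r_a)/2 = 17923 km = 1.792×10⁷ m.
Vis-viva: v² = μ(2/r − 1/a) = 3.986×10¹⁴ × (6.861×10⁻⁸ − 5.579×10⁻⁸) = 5.108×10⁶ m²/s².
v = 2260 m/s = 2.260 km/s.

v ≈ 2.26 km/s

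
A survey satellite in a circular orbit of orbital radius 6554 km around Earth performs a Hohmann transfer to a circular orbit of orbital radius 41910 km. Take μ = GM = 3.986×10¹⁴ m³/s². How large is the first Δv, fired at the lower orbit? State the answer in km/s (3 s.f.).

Δv ≈ 2.46 km/s

r₁ = 6554 km = 6.554×10⁶ m.
r₂ = 41910 km = 4.191×10⁷ m.
Transfer ellipse a_t = (r₁ + r₂)/2 = 2.423×10⁷ m.
At r₁: circular v_c1 = √(μ/r₁) = 7799 m/s; transfer-perigee v_p = √[μ(2/r₁ − 1/a_t)] = 10260 m/s.
Δv₁ = v_p − v_c1 = 2457 m/s.
= 2.457 km/s.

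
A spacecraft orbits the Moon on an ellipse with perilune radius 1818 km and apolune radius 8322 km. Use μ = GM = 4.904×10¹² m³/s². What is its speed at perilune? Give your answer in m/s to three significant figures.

v ≈ 2100 m/s

Semi-major axis a = (r_p + r_a)/2 = 5070.0 km = 5.070×10⁶ m.
Vis-viva: v² = μ(2/r − 1/a) = 4.904×10¹² × (1.100×10⁻⁶ − 1.972×10⁻⁷) = 4.428×10⁶ m²/s².
v = 2104 m/s.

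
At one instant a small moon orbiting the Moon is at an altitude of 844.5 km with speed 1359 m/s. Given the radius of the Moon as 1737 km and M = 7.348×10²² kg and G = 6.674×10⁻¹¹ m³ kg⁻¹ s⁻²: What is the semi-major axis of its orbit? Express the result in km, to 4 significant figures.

a ≈ 2512 km

μ = GM = 6.674×10⁻¹¹ × 7.348×10²² = 4.904×10¹² m³/s².
r = 1737 + 844.5 = 2581.5 km = 2.582×10⁶ m.
Vis-viva rearranged: 1/a = 2/r − v²/μ = 7.747×10⁻⁷ − 3.766×10⁻⁷ = 3.981×10⁻⁷ m⁻¹.
a = 2.512×10⁶ m = 2511.7 km.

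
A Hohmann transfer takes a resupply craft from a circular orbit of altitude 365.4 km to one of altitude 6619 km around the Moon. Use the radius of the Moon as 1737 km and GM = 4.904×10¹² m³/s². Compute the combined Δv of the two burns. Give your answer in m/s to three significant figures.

Δv_total ≈ 684 m/s

r₁ = 1737 + 365.4 = 2102.4 km = 2.1024×10⁶ m.
r₂ = 1737 + 6619 = 8356.0 km = 8.3560×10⁶ m.
Transfer ellipse a_t = (r₁ + r₂)/2 = 5.229×10⁶ m.
At r₁: circular v_c1 = √(μ/r₁) = 1527 m/s; transfer-perilune v_p = √[μ(2/r₁ − 1/a_t)] = 1931 m/s.
Δv₁ = v_p − v_c1 = 403.4 m/s.
At r₂: circular v_c2 = √(μ/r₂) = 766.1 m/s; transfer-apolune v_a = √[μ(2/r₂ − 1/a_t)] = 485.8 m/s.
Δv₂ = v_c2 − v_a = 280.3 m/s.
Total Δv = Δv₁ + Δv₂ = 683.7 m/s.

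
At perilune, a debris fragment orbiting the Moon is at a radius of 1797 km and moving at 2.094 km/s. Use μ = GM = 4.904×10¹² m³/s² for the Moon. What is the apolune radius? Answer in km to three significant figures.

apolune radius ≈ 7340 km

r_p = 1.797×10⁶ m.
Specific energy ε = v²/2 − μ/r = -5.366×10⁵ J/kg, so a = −μ/(2ε) = 4.570×10⁶ m.
The apsides satisfy r_p + r_a = 2a, so the apolune radius is 2a − r_p = 7.342×10⁶ m = 7342.5 km.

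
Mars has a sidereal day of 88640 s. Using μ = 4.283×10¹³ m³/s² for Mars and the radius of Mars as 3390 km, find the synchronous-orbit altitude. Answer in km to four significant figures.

h_sync ≈ 17040 km

A synchronous orbit has period T, so by Kepler's third law a = (μT²/4π²)^(1/3).
μT²/4π² = 4.283×10¹³ × (8.864×10⁴)² / 39.48 = 8.524×10²¹ m³.
a = 2.043×10⁷ m = 20428 km.
Altitude h = a − R = 20428 − 3390 = 17038 km.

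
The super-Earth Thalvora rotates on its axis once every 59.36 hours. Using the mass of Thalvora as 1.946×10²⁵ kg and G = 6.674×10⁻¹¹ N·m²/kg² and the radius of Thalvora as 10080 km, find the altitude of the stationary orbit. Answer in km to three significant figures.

h_sync ≈ 1.04×10⁵ km

μ = GM = 6.674×10⁻¹¹ × 1.946×10²⁵ = 1.299×10¹⁵ m³/s².
T = 59.36 hours = 2.137×10⁵ s.
A synchronous orbit has period T, so by Kepler's third law a = (μT²/4π²)^(1/3).
μT²/4π² = 1.299×10¹⁵ × (2.137×10⁵)² / 39.48 = 1.502×10²⁴ m³.
a = 1.145×10⁸ m = 1.1453×10⁵ km.
Altitude h = a − R = 1.1453×10⁵ − 10080 = 1.0445×10⁵ km.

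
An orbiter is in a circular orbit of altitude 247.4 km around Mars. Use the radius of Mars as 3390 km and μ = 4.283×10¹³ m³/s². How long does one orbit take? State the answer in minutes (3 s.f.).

r = 3390 + 247.4 = 3637.4 km = 3.6374×10⁶ m.
Kepler's third law: T = 2π√(r³/μ) = 2π√((3.637×10⁶)³ / 4.283×10¹³).
r³/μ = 1.124×10⁶ s², so T = 2π × 1.060×10³ = 6.660×10³ s.
Converting: 6.660×10³ s ÷ 60.00 = 111.0 minutes.

T ≈ 111 minutes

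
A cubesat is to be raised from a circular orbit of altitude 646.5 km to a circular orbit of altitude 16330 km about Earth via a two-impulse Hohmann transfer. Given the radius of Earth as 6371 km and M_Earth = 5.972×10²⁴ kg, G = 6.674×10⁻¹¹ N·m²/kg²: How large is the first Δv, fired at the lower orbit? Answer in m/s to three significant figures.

μ = GM = 6.674×10⁻¹¹ × 5.972×10²⁴ = 3.986×10¹⁴ m³/s².
r₁ = 6371 + 646.5 = 7017.5 km = 7.0175×10⁶ m.
r₂ = 6371 + 16330 = 22701 km = 2.2701×10⁷ m.
Transfer ellipse a_t = (r₁ + r₂)/2 = 1.486×10⁷ m.
At r₁: circular v_c1 = √(μ/r₁) = 7536 m/s; transfer-perigee v_p = √[μ(2/r₁ − 1/a_t)] = 9315 m/s.
Δv₁ = v_p − v_c1 = 1779 m/s.

Δv ≈ 1780 m/s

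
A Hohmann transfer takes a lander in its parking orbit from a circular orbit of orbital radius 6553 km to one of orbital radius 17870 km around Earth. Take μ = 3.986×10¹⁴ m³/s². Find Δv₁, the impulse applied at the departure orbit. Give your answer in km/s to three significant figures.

r₁ = 6553 km = 6.553×10⁶ m.
r₂ = 17870 km = 1.787×10⁷ m.
Transfer ellipse a_t = (r₁ + r₂)/2 = 1.221×10⁷ m.
At r₁: circular v_c1 = √(μ/r₁) = 7799 m/s; transfer-perigee v_p = √[μ(2/r₁ − 1/a_t)] = 9435 m/s.
Δv₁ = v_p − v_c1 = 1635 m/s.
= 1.635 km/s.

Δv ≈ 1.64 km/s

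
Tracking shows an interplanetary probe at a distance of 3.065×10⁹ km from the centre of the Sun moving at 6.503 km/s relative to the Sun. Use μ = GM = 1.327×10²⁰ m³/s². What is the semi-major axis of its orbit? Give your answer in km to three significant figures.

r = 3.065×10¹² m.
Vis-viva rearranged: 1/a = 2/r − v²/μ = 6.525×10⁻¹³ − 3.187×10⁻¹³ = 3.338×10⁻¹³ m⁻¹.
a = 2.995×10¹² m = 2.9954×10⁹ km.

a ≈ 3.00×10⁹ km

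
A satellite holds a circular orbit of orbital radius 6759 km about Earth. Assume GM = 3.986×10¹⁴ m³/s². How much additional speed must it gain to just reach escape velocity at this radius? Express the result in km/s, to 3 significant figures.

Δv ≈ 3.18 km/s

r = 6759 km = 6.759×10⁶ m.
Circular speed v_c = √(μ/r) = 7679 m/s.
Escape speed v_esc = √(2μ/r) = √2 × v_c = 10860 m/s.
Δv = v_esc − v_c = 3181 m/s = 3.181 km/s.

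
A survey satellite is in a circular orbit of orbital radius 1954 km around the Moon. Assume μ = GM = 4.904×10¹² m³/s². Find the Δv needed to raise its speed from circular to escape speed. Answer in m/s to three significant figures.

r = 1954 km = 1.954×10⁶ m.
Circular speed v_c = √(μ/r) = 1584 m/s.
Escape speed v_esc = √(2μ/r) = √2 × v_c = 2240 m/s.
Δv = v_esc − v_c = 656.2 m/s.

Δv ≈ 656 m/s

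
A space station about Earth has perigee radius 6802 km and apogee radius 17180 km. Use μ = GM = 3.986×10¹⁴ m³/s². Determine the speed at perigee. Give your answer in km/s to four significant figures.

Semi-major axis a = (r_p + r_a)/2 = 11991 km = 1.199×10⁷ m.
Vis-viva: v² = μ(2/r − 1/a) = 3.986×10¹⁴ × (2.940×10⁻⁷ − 8.340×10⁻⁸) = 8.396×10⁷ m²/s².
v = 9163 m/s = 9.163 km/s.

v ≈ 9.163 km/s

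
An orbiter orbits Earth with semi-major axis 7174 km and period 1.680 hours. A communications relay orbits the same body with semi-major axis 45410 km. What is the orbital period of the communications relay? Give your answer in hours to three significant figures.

Kepler's third law: T² ∝ a³, so T₂ = T₁ (a₂/a₁)^(3/2).
a₂/a₁ = 6.330, (a₂/a₁)^(3/2) = 15.93.
T₂ = 1.680 × 15.93 = 26.75 hours.

T₂ ≈ 26.8 hours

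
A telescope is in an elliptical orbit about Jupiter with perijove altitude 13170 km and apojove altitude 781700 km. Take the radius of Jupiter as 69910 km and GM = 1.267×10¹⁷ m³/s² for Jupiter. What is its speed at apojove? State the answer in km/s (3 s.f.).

r_p = 69910 + 13170 = 83080 km = 8.3080×10⁷ m.
r_a = 69910 + 781700 = 851610 km = 8.5161×10⁸ m.
Semi-major axis a = (r_p + r_a)/2 = 4.6734×10⁵ km = 4.673×10⁸ m.
Vis-viva: v² = μ(2/r − 1/a) = 1.267×10¹⁷ × (2.348×10⁻⁹ − 2.140×10⁻⁹) = 2.645×10⁷ m²/s².
v = 5143 m/s = 5.143 km/s.

v ≈ 5.14 km/s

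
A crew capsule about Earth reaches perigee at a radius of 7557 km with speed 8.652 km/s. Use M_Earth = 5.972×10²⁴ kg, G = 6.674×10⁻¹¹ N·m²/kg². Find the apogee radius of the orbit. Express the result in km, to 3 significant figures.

apogee radius ≈ 18500 km

μ = GM = 6.674×10⁻¹¹ × 5.972×10²⁴ = 3.986×10¹⁴ m³/s².
r_p = 7.557×10⁶ m.
Specific energy ε = v²/2 − μ/r = -1.531×10⁷ J/kg, so a = −μ/(2ε) = 1.301×10⁷ m.
The apsides satisfy r_p + r_a = 2a, so the apogee radius is 2a − r_p = 1.847×10⁷ m = 18471 km.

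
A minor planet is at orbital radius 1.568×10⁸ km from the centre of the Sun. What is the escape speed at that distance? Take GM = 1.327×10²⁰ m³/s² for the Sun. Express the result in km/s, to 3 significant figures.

v_esc ≈ 41.1 km/s

r = 1.568×10⁸ km = 1.568×10¹¹ m.
Escape speed v_esc = √(2μ/r) = √(2 × 1.327×10²⁰ / 1.568×10¹¹) = √(1.693×10⁹) = 41140 m/s.
= 41.14 km/s.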